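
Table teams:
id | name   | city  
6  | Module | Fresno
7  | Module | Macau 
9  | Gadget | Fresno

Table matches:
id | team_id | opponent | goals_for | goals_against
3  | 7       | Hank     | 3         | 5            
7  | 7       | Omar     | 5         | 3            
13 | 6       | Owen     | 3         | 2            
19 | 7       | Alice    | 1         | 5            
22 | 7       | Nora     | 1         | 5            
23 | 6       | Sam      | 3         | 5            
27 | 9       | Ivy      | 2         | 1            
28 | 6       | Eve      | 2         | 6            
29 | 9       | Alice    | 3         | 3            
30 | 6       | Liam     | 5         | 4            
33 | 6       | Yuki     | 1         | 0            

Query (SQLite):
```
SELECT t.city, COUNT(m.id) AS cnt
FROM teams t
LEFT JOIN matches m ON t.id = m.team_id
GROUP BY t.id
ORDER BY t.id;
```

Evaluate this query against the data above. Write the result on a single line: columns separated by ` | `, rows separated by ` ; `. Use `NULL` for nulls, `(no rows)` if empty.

Fresno | 5 ; Macau | 4 ; Fresno | 2

LEFT JOIN keeps every teams row; unmatched ones get NULL for matches columns.
Group by teams.id and compute COUNT(m.id). COUNT(col) of an all-NULL group is 0.
  6: ids {13, 23, 28, 30, 33} → COUNT(m.id)=5
  7: ids {3, 7, 19, 22} → COUNT(m.id)=4
  9: ids {27, 29} → COUNT(m.id)=2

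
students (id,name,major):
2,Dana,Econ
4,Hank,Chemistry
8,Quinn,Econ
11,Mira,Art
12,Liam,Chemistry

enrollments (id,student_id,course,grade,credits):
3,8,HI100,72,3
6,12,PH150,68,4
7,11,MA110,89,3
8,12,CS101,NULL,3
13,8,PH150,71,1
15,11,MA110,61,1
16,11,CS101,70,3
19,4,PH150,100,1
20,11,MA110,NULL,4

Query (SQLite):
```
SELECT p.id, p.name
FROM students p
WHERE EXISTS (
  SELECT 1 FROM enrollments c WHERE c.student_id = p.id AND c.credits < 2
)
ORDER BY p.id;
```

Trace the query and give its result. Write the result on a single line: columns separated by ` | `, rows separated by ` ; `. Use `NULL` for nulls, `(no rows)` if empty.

For each students row, check whether any enrollments with matching student_id has credits < 2.
Keep rows where that is true.

4 | Hank ; 8 | Quinn ; 11 | Mira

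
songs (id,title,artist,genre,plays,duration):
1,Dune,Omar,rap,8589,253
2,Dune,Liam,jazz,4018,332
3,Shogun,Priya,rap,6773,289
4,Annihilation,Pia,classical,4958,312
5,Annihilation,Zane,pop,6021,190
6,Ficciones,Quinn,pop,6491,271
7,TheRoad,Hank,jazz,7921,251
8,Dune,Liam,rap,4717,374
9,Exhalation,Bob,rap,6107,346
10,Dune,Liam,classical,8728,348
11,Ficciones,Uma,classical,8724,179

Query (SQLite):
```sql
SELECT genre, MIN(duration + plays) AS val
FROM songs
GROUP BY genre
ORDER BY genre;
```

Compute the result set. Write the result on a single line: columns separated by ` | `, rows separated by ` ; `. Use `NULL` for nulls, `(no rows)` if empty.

classical | 5270 ; jazz | 4350 ; pop | 6211 ; rap | 5091

For each row compute duration + plays.
Group by genre; take MIN of the expression per group.
  classical: ids {4, 10, 11} → MIN(duration + plays)=5270
  jazz: ids {2, 7} → MIN(duration + plays)=4350
  pop: ids {5, 6} → MIN(duration + plays)=6211
  rap: ids {1, 3, 8, 9} → MIN(duration + plays)=5091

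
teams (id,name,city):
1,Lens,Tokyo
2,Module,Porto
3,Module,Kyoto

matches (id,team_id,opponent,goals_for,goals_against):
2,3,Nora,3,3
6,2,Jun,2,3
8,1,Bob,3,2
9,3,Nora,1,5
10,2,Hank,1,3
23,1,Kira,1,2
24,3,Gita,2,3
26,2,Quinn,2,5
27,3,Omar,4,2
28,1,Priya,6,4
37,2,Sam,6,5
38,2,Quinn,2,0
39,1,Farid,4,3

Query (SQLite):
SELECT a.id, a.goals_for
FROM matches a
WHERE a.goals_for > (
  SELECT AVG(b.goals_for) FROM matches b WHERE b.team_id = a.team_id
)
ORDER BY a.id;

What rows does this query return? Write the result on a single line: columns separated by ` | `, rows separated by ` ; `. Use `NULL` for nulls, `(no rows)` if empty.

2 | 3 ; 27 | 4 ; 28 | 6 ; 37 | 6 ; 39 | 4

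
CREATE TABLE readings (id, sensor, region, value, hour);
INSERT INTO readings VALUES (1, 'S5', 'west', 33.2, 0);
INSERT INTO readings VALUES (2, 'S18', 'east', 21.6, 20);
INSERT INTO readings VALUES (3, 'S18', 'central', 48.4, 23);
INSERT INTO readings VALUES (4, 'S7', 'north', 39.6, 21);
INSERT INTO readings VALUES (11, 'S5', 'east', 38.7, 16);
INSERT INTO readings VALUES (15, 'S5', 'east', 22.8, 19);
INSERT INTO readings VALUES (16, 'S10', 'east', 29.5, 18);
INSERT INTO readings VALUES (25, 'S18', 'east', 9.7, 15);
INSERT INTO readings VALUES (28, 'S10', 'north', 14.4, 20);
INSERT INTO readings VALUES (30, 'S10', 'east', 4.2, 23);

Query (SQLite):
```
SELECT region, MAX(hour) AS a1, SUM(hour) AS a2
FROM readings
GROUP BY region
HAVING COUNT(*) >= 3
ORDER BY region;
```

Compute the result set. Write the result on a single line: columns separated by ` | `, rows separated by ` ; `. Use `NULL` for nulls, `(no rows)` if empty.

Group readings by region.
Per group compute: MAX(hour), SUM(hour).
HAVING: drop groups with fewer than 3 rows.
  central: ids {3} → MAX(hour)=23, SUM(hour)=23
  east: ids {2, 11, 15, 16, 25, 30} → MAX(hour)=23, SUM(hour)=111
  north: ids {4, 28} → MAX(hour)=21, SUM(hour)=41
  west: ids {1} → MAX(hour)=0, SUM(hour)=0

east | 23 | 111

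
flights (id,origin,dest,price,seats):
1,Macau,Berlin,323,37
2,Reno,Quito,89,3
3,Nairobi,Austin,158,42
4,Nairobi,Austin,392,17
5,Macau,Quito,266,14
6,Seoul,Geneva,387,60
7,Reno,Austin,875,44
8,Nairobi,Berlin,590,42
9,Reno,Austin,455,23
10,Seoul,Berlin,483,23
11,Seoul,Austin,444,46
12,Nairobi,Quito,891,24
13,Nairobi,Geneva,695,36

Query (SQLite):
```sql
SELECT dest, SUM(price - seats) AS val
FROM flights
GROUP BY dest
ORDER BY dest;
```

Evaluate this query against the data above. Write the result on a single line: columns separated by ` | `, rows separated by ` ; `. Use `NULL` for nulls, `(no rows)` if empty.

Austin | 2152 ; Berlin | 1294 ; Geneva | 986 ; Quito | 1205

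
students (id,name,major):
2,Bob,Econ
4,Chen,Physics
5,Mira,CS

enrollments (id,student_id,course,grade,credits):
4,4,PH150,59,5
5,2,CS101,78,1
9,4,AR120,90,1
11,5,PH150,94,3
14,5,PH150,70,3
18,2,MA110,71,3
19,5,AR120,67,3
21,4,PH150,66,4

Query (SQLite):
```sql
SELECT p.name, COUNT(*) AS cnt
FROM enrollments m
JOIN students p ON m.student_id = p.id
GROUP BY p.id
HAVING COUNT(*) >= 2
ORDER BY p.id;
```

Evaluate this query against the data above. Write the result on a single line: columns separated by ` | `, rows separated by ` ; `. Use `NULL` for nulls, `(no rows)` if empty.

Join each enrollments row to its students via student_id.
Group joined rows by students.id; compute COUNT(*) per group.
HAVING: keep groups with count ≥ 2.
  2: ids {5, 18} → COUNT(*)=2
  4: ids {4, 9, 21} → COUNT(*)=3
  5: ids {11, 14, 19} → COUNT(*)=3

Bob | 2 ; Chen | 3 ; Mira | 3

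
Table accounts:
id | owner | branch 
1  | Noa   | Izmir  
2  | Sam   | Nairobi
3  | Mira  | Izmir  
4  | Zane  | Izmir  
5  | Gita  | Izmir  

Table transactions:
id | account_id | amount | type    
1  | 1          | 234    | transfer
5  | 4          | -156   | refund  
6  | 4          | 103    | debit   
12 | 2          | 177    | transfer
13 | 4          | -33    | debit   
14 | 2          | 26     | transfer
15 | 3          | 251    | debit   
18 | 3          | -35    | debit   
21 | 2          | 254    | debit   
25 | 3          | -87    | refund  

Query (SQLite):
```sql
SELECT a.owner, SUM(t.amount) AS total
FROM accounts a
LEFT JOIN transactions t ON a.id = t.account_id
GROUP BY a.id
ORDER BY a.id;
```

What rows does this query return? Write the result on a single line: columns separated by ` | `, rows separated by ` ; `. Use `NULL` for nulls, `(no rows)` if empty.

LEFT JOIN keeps every accounts row; unmatched ones get NULL for transactions columns.
Group by accounts.id and compute SUM(t.amount). SUM over an all-NULL group is NULL.
  1: ids {1} → SUM(t.amount)=234
  2: ids {12, 14, 21} → SUM(t.amount)=457
  3: ids {15, 18, 25} → SUM(t.amount)=129
  4: ids {5, 6, 13} → SUM(t.amount)=-86
  5: ids {—} → SUM(t.amount)=NULL

Noa | 234 ; Sam | 457 ; Mira | 129 ; Zane | -86 ; Gita | NULL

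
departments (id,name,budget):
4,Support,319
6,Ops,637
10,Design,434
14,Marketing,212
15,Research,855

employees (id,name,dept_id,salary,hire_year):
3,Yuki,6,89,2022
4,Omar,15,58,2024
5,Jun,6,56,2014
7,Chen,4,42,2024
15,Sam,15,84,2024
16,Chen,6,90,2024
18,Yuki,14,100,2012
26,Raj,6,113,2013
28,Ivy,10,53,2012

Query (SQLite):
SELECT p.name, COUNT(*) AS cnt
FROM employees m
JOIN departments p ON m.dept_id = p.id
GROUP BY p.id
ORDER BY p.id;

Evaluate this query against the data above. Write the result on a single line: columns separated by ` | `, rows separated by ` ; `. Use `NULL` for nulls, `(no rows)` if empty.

Join each employees row to its departments via dept_id.
Group joined rows by departments.id; compute COUNT(*) per group.
  4: ids {7} → COUNT(*)=1
  6: ids {3, 5, 16, 26} → COUNT(*)=4
  10: ids {28} → COUNT(*)=1
  14: ids {18} → COUNT(*)=1
  15: ids {4, 15} → COUNT(*)=2

Support | 1 ; Ops | 4 ; Design | 1 ; Marketing | 1 ; Research | 2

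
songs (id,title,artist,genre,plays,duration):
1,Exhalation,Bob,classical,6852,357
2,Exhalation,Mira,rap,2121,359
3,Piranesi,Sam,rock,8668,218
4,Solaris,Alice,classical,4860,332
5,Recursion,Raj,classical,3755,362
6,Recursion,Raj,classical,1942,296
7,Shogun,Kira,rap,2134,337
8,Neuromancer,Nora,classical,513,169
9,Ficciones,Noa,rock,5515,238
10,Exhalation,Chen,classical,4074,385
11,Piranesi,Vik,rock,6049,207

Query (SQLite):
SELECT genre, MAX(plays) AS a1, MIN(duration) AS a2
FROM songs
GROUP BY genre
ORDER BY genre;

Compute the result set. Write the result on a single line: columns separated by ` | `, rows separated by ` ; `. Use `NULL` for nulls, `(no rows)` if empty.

classical | 6852 | 169 ; rap | 2134 | 337 ; rock | 8668 | 207

Group songs by genre.
Per group compute: MAX(plays), MIN(duration).
  classical: ids {1, 4, 5, 6, 8, 10} → MAX(plays)=6852, MIN(duration)=169
  rap: ids {2, 7} → MAX(plays)=2134, MIN(duration)=337
  rock: ids {3, 9, 11} → MAX(plays)=8668, MIN(duration)=207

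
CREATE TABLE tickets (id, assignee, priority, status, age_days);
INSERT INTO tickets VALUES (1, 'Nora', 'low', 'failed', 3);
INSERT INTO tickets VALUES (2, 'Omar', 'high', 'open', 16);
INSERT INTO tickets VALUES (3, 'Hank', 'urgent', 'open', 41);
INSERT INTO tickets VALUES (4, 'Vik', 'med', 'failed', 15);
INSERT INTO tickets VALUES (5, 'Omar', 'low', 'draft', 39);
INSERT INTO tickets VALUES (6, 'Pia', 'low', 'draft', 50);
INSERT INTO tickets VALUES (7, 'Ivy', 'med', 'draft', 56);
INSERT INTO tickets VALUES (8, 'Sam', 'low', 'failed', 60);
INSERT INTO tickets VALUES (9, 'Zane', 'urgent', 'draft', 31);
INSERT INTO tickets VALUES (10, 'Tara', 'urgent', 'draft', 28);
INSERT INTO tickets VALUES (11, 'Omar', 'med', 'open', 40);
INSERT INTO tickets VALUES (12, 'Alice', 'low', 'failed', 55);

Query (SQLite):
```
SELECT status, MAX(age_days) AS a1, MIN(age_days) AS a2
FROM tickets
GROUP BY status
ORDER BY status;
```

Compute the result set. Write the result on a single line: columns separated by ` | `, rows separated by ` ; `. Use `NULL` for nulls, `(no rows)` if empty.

Group tickets by status.
Per group compute: MAX(age_days), MIN(age_days).
  draft: ids {5, 6, 7, 9, 10} → MAX(age_days)=56, MIN(age_days)=28
  failed: ids {1, 4, 8, 12} → MAX(age_days)=60, MIN(age_days)=3
  open: ids {2, 3, 11} → MAX(age_days)=41, MIN(age_days)=16

draft | 56 | 28 ; failed | 60 | 3 ; open | 41 | 16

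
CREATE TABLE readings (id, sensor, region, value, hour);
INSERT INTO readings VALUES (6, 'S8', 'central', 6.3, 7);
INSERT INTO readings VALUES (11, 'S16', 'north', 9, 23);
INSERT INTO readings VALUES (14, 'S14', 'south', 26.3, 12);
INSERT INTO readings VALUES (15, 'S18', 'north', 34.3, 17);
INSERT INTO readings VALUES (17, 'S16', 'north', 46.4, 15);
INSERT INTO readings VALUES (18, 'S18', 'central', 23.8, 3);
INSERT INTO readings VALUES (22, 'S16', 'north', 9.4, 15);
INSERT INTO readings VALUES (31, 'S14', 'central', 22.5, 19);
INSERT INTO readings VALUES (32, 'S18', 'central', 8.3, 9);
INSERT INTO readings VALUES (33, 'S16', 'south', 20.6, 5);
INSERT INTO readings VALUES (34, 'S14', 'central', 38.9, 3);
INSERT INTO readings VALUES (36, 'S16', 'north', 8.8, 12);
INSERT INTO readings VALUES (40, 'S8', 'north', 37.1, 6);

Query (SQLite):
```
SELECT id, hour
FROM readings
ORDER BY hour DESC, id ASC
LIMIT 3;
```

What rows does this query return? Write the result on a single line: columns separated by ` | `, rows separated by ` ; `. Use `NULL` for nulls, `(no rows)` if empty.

Sort by hour desc, tiebreak id asc: (23, id=11), (19, id=31), (17, id=15), (15, id=17), (15, id=22), (12, id=14) …. Take first 3.

11 | 23 ; 31 | 19 ; 15 | 17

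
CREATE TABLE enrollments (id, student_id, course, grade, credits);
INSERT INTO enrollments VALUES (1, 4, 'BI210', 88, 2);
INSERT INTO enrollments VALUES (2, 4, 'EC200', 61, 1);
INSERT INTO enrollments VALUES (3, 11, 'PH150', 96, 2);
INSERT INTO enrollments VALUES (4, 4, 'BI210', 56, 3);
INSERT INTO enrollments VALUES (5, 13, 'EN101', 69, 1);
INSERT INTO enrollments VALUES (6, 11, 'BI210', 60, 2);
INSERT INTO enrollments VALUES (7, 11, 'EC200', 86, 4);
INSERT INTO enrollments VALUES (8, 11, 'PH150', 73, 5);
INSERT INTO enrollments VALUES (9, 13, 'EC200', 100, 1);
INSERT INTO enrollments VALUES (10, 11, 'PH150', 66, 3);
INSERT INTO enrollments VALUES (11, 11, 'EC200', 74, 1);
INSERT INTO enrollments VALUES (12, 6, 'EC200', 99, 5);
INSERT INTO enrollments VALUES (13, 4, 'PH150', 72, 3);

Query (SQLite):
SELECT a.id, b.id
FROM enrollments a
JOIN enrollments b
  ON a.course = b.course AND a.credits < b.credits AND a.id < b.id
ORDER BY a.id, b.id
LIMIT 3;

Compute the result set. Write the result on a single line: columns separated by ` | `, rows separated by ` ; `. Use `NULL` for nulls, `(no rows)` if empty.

1 | 4 ; 2 | 7 ; 2 | 12

Pairs (a,b) with same course, a.credits < b.credits, a.id < b.id.
course groups: BI210:{1,4,6} EC200:{2,7,9,11,12} EN101:{5} PH150:{3,8,10,13}
Ordered by (a.id, b.id); first 3.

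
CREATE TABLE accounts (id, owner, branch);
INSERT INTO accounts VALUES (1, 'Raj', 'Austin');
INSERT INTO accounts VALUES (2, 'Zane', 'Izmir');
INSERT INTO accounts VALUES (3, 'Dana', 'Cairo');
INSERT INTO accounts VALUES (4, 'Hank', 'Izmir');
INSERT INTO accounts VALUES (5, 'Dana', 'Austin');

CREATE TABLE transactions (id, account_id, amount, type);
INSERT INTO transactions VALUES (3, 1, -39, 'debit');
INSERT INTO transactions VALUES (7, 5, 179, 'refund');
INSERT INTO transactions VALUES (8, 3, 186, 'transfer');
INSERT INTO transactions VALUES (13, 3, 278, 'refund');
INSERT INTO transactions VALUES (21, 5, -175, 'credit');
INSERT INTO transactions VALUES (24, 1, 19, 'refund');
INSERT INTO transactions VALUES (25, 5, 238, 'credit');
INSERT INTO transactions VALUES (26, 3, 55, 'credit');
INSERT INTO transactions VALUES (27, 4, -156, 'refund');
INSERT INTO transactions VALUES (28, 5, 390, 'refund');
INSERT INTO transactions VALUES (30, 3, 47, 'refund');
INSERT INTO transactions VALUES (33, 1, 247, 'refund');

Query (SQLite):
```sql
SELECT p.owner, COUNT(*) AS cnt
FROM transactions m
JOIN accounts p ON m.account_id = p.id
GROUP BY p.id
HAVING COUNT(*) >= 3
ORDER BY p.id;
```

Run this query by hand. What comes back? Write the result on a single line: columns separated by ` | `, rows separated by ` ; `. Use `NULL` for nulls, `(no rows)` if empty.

Raj | 3 ; Dana | 4 ; Dana | 4

Join each transactions row to its accounts via account_id.
Group joined rows by accounts.id; compute COUNT(*) per group.
HAVING: keep groups with count ≥ 3.
  1: ids {3, 24, 33} → COUNT(*)=3
  3: ids {8, 13, 26, 30} → COUNT(*)=4
  4: ids {27} → COUNT(*)=1
  5: ids {7, 21, 25, 28} → COUNT(*)=4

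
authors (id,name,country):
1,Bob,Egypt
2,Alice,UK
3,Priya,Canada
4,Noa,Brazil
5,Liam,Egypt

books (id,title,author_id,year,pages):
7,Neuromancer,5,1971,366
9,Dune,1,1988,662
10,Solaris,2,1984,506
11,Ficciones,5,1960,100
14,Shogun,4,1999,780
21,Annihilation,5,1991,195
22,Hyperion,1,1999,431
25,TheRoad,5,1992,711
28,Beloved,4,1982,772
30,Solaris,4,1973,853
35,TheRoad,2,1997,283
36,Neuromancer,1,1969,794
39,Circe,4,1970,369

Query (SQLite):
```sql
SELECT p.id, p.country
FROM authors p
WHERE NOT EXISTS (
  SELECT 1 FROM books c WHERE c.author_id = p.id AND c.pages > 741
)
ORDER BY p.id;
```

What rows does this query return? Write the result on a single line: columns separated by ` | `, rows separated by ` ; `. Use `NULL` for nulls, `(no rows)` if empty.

For each authors row, check whether any books with matching author_id has pages > 741.
Keep rows where that is false.

2 | UK ; 3 | Canada ; 5 | Egypt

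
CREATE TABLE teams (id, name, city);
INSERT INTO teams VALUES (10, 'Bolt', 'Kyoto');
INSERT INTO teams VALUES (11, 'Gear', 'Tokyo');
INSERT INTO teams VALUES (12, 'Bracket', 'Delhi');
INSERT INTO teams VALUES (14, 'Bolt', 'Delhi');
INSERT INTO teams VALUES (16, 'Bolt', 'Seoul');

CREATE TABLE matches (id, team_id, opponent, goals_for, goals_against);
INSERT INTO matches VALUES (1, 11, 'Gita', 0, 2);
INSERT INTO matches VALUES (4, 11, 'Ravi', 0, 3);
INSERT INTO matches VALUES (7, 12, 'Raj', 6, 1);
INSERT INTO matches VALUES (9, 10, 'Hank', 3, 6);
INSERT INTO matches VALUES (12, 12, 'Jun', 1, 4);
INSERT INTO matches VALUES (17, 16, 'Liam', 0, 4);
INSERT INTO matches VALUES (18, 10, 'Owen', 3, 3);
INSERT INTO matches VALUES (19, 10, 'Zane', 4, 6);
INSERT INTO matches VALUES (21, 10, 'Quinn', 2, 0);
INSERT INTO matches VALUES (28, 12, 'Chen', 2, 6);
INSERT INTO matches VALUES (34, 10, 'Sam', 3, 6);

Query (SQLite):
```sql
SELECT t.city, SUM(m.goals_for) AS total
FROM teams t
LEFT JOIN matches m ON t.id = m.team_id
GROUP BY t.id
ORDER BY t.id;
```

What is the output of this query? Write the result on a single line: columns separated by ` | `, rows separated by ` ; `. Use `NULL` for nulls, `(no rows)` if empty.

LEFT JOIN keeps every teams row; unmatched ones get NULL for matches columns.
Group by teams.id and compute SUM(m.goals_for). SUM over an all-NULL group is NULL.
  10: ids {9, 18, 19, 21, 34} → SUM(m.goals_for)=15
  11: ids {1, 4} → SUM(m.goals_for)=0
  12: ids {7, 12, 28} → SUM(m.goals_for)=9
  14: ids {—} → SUM(m.goals_for)=NULL
  16: ids {17} → SUM(m.goals_for)=0

Kyoto | 15 ; Tokyo | 0 ; Delhi | 9 ; Delhi | NULL ; Seoul | 0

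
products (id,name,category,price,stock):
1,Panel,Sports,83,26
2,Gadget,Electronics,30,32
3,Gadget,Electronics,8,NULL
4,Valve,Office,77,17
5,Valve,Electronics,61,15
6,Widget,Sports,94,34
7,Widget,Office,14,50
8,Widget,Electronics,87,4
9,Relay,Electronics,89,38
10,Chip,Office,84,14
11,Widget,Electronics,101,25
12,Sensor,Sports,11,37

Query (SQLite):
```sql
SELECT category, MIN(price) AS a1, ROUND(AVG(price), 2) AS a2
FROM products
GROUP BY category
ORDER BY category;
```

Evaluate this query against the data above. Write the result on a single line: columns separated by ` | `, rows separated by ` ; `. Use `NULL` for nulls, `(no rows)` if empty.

Group products by category.
Per group compute: MIN(price), ROUND(AVG(price), 2).
  Electronics: ids {2, 3, 5, 8, 9, 11} → MIN(price)=8, ROUND(AVG(price), 2)=62.67
  Office: ids {4, 7, 10} → MIN(price)=14, ROUND(AVG(price), 2)=58.33
  Sports: ids {1, 6, 12} → MIN(price)=11, ROUND(AVG(price), 2)=62.67

Electronics | 8 | 62.67 ; Office | 14 | 58.33 ; Sports | 11 | 62.67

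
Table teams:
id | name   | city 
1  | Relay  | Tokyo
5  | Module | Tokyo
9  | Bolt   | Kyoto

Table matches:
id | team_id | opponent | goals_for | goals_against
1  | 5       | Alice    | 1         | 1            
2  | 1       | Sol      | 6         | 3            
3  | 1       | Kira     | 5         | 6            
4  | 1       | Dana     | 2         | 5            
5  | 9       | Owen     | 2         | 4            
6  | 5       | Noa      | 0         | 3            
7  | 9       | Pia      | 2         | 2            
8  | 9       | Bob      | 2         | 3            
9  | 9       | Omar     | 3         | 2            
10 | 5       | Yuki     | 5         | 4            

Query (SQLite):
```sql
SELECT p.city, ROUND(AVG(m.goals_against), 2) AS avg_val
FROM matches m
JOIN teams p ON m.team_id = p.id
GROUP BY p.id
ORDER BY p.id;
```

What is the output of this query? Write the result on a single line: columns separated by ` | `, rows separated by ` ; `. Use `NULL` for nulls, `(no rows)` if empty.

Tokyo | 4.67 ; Tokyo | 2.67 ; Kyoto | 2.75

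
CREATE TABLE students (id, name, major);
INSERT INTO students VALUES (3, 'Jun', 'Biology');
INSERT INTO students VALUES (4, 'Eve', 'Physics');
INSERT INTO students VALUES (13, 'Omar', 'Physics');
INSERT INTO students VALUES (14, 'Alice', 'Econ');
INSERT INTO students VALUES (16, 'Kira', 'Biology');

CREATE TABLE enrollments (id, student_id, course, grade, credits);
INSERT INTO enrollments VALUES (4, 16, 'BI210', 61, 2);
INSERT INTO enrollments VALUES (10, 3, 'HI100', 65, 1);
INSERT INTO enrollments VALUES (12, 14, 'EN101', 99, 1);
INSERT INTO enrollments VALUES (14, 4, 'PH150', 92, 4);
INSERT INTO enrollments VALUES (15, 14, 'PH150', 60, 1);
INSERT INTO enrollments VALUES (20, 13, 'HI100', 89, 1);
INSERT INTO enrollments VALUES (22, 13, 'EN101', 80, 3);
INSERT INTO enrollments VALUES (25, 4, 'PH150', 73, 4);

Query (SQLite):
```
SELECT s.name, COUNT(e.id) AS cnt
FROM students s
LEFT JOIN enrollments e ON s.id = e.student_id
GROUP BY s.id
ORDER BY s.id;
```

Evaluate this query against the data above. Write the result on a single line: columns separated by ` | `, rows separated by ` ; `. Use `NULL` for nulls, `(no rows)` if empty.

LEFT JOIN keeps every students row; unmatched ones get NULL for enrollments columns.
Group by students.id and compute COUNT(e.id). COUNT(col) of an all-NULL group is 0.
  3: ids {10} → COUNT(e.id)=1
  4: ids {14, 25} → COUNT(e.id)=2
  13: ids {20, 22} → COUNT(e.id)=2
  14: ids {12, 15} → COUNT(e.id)=2
  16: ids {4} → COUNT(e.id)=1

Jun | 1 ; Eve | 2 ; Omar | 2 ; Alice | 2 ; Kira | 1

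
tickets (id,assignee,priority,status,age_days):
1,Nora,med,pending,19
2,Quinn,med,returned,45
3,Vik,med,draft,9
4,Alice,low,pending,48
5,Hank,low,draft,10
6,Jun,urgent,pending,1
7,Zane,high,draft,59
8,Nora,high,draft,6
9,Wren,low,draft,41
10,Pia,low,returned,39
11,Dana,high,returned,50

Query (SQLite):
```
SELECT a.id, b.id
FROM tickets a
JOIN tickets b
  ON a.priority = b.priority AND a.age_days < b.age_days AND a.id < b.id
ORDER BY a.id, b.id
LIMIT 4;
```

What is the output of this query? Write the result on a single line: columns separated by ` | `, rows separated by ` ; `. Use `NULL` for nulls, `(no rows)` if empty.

Pairs (a,b) with same priority, a.age_days < b.age_days, a.id < b.id.
priority groups: high:{7,8,11} low:{4,5,9,10} med:{1,2,3} urgent:{6}
Ordered by (a.id, b.id); first 4.

1 | 2 ; 5 | 9 ; 5 | 10 ; 8 | 11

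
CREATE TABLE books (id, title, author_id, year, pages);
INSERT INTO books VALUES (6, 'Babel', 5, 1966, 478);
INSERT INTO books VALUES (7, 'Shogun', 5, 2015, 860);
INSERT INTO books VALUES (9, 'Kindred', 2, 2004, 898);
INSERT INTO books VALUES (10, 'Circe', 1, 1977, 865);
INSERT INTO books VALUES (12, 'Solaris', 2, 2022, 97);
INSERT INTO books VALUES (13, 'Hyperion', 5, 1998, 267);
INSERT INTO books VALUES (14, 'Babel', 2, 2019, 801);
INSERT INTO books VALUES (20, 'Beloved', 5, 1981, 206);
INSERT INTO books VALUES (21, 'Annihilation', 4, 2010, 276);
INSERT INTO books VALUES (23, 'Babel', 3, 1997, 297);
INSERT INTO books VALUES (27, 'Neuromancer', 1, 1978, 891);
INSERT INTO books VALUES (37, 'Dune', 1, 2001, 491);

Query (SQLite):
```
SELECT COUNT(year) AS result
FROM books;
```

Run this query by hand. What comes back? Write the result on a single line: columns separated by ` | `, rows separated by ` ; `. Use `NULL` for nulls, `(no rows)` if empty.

12

All year values: [1966, 2015, 2004, 1977, 2022, 1998, 2019, 1981, 2010, 1997, 1978, 2001].
COUNT(year) counts non-NULL values → 12.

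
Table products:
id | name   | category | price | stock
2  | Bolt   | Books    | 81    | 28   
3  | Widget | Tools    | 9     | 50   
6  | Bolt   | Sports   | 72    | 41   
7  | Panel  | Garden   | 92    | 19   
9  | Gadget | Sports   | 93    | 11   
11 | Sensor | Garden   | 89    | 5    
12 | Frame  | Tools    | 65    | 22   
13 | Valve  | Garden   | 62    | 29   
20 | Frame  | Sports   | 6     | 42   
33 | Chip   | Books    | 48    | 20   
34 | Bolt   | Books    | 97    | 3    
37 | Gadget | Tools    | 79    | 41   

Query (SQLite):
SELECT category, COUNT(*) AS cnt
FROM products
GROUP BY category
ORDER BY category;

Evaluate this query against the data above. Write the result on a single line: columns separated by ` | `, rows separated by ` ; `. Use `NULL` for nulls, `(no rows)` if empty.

Partition products by category; compute COUNT(*) within each group.
  Books: ids {2, 33, 34} → COUNT(*)=3
  Garden: ids {7, 11, 13} → COUNT(*)=3
  Sports: ids {6, 9, 20} → COUNT(*)=3
  Tools: ids {3, 12, 37} → COUNT(*)=3

Books | 3 ; Garden | 3 ; Sports | 3 ; Tools | 3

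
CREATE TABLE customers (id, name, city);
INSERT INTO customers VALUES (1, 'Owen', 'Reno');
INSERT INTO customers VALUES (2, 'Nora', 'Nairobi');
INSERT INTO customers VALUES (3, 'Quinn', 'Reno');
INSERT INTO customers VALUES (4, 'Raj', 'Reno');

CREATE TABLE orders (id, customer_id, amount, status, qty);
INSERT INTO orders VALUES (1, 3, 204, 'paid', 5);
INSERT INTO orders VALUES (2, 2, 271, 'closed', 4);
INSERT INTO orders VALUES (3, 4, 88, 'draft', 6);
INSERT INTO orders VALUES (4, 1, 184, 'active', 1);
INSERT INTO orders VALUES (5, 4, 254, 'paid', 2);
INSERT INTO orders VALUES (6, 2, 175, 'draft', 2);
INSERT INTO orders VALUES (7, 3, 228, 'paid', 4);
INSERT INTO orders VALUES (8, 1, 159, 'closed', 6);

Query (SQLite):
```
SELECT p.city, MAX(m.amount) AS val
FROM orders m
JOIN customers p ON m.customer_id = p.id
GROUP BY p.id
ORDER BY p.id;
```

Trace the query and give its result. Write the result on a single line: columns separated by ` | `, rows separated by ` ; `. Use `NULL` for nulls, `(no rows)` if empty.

Join each orders row to its customers via customer_id.
Group joined rows by customers.id; compute MAX(m.amount) per group.
  1: ids {4, 8} → MAX(m.amount)=184
  2: ids {2, 6} → MAX(m.amount)=271
  3: ids {1, 7} → MAX(m.amount)=228
  4: ids {3, 5} → MAX(m.amount)=254

Reno | 184 ; Nairobi | 271 ; Reno | 228 ; Reno | 254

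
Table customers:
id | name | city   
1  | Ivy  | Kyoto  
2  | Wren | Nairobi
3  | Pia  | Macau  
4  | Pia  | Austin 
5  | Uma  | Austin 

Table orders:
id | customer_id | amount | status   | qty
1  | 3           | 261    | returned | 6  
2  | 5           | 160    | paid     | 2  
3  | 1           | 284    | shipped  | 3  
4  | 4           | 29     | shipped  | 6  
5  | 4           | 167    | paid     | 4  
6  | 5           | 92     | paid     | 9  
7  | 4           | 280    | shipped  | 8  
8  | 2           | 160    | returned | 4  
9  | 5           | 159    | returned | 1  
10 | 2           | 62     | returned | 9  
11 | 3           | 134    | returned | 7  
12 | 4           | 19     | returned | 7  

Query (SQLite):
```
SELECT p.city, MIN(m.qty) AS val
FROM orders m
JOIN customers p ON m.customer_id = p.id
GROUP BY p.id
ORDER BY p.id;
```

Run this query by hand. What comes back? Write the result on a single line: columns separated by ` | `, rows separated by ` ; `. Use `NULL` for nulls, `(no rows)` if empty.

Kyoto | 3 ; Nairobi | 4 ; Macau | 6 ; Austin | 4 ; Austin | 1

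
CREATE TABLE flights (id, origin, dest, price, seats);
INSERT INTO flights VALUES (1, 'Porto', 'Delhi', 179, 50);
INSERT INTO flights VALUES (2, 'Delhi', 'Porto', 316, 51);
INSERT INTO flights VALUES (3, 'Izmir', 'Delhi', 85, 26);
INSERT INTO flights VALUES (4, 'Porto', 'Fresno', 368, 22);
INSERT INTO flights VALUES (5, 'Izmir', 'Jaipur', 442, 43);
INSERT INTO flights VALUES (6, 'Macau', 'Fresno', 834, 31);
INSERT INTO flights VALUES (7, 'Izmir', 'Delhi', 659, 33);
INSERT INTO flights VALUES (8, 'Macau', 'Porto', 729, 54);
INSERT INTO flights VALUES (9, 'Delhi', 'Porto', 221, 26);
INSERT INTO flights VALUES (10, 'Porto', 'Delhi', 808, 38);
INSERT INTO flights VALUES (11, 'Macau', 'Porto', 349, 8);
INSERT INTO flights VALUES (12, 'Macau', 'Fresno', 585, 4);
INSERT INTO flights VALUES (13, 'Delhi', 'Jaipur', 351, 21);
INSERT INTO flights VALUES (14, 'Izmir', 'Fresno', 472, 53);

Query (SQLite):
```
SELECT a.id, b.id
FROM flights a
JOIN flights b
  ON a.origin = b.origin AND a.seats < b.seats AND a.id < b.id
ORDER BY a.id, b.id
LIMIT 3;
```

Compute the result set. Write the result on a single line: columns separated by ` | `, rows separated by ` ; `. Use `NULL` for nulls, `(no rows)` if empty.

Pairs (a,b) with same origin, a.seats < b.seats, a.id < b.id.
origin groups: Delhi:{2,9,13} Izmir:{3,5,7,14} Macau:{6,8,11,12} Porto:{1,4,10}
Ordered by (a.id, b.id); first 3.

3 | 5 ; 3 | 7 ; 3 | 14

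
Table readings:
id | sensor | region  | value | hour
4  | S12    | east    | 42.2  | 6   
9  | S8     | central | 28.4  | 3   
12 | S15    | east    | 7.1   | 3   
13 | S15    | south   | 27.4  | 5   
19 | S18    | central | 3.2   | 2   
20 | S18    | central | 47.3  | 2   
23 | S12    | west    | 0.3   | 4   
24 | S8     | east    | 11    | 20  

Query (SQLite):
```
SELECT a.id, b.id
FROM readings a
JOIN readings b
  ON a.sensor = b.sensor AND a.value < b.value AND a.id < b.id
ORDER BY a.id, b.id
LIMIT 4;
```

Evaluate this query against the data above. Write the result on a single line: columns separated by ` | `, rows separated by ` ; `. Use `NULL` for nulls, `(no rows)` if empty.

12 | 13 ; 19 | 20

Pairs (a,b) with same sensor, a.value < b.value, a.id < b.id.
sensor groups: S12:{4,23} S15:{12,13} S18:{19,20} S8:{9,24}
Ordered by (a.id, b.id); first 4.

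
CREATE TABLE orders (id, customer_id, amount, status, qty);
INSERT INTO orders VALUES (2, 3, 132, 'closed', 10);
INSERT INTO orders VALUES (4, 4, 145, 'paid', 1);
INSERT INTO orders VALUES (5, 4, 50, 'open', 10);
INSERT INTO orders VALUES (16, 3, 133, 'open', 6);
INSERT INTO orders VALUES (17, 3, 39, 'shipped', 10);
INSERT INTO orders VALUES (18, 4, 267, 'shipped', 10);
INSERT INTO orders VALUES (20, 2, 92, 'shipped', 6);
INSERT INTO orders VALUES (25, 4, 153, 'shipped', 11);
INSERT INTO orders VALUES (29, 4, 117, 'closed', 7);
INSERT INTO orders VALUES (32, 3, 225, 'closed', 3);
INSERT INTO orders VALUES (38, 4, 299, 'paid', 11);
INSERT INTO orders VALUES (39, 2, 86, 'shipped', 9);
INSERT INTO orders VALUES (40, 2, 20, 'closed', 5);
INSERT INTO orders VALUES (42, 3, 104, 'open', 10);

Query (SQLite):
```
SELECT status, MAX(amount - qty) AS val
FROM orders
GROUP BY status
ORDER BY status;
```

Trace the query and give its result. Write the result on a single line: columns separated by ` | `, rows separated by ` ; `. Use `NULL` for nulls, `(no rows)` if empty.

For each row compute amount - qty.
Group by status; take MAX of the expression per group.
  closed: ids {2, 29, 32, 40} → MAX(amount - qty)=222
  open: ids {5, 16, 42} → MAX(amount - qty)=127
  paid: ids {4, 38} → MAX(amount - qty)=288
  shipped: ids {17, 18, 20, 25, 39} → MAX(amount - qty)=257

closed | 222 ; open | 127 ; paid | 288 ; shipped | 257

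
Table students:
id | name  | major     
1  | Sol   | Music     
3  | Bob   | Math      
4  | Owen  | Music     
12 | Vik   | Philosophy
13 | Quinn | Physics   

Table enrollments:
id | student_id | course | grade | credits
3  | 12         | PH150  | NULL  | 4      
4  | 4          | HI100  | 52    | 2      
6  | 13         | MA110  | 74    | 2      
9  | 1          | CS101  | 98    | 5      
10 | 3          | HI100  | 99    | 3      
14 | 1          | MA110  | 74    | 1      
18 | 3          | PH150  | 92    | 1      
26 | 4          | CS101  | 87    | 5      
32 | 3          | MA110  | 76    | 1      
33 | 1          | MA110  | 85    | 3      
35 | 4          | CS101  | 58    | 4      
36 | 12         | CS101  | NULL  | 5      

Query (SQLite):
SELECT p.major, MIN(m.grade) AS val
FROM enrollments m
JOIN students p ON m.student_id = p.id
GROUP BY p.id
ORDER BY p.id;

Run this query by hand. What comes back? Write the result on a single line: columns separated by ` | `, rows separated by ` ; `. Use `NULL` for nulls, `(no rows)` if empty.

Music | 74 ; Math | 76 ; Music | 52 ; Philosophy | NULL ; Physics | 74

Join each enrollments row to its students via student_id.
Group joined rows by students.id; compute MIN(m.grade) per group.
  1: ids {9, 14, 33} → MIN(m.grade)=74
  3: ids {10, 18, 32} → MIN(m.grade)=76
  4: ids {4, 26, 35} → MIN(m.grade)=52
  12: ids {3, 36} → MIN(m.grade)=NULL
  13: ids {6} → MIN(m.grade)=74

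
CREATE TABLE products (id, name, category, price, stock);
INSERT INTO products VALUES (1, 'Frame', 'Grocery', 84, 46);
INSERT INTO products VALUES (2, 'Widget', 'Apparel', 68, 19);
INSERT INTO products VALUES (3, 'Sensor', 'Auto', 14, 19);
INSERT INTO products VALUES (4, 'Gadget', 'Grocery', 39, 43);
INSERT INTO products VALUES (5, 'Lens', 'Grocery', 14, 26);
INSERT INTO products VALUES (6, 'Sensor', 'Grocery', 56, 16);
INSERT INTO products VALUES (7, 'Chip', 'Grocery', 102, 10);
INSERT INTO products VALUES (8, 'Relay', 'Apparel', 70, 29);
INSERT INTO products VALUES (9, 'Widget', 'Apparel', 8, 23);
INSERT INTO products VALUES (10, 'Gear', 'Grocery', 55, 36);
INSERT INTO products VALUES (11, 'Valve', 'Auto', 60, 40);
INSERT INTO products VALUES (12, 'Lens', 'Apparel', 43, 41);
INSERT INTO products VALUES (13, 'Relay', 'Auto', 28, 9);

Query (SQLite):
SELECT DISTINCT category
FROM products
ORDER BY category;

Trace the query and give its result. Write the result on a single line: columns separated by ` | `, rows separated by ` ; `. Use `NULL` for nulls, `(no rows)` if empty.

Apparel ; Auto ; Grocery

Collect distinct category values from products.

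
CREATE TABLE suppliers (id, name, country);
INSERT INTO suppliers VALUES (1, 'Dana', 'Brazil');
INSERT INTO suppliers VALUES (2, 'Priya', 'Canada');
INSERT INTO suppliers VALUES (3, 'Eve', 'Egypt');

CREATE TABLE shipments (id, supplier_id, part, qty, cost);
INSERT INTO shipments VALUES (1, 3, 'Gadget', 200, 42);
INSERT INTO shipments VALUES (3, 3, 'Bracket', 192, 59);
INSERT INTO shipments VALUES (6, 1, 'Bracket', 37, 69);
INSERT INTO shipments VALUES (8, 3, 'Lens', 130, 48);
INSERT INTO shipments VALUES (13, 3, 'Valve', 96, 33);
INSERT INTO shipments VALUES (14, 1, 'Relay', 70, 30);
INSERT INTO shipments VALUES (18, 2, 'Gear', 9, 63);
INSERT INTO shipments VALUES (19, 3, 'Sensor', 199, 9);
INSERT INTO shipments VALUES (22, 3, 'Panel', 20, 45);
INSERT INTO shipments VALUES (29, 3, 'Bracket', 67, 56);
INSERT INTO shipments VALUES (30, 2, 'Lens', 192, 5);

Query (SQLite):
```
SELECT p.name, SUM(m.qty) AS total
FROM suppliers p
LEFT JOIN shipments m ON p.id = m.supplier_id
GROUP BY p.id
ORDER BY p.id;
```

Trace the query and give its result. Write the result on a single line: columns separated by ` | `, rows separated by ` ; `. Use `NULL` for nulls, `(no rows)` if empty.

LEFT JOIN keeps every suppliers row; unmatched ones get NULL for shipments columns.
Group by suppliers.id and compute SUM(m.qty). SUM over an all-NULL group is NULL.
  1: ids {6, 14} → SUM(m.qty)=107
  2: ids {18, 30} → SUM(m.qty)=201
  3: ids {1, 3, 8, 13, 19, 22, 29} → SUM(m.qty)=904

Dana | 107 ; Priya | 201 ; Eve | 904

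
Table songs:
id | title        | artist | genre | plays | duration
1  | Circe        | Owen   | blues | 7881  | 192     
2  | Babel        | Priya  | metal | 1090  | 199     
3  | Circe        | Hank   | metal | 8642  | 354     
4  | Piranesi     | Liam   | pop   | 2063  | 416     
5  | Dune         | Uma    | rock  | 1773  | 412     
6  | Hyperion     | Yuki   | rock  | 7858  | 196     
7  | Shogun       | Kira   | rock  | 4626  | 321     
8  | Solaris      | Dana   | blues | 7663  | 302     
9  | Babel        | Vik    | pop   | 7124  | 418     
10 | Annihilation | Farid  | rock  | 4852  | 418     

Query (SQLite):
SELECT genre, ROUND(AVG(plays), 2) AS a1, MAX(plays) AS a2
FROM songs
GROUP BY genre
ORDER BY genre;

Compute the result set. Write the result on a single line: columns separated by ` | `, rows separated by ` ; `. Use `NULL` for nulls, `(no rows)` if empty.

Group songs by genre.
Per group compute: ROUND(AVG(plays), 2), MAX(plays).
  blues: ids {1, 8} → ROUND(AVG(plays), 2)=7772, MAX(plays)=7881
  metal: ids {2, 3} → ROUND(AVG(plays), 2)=4866, MAX(plays)=8642
  pop: ids {4, 9} → ROUND(AVG(plays), 2)=4593.5, MAX(plays)=7124
  rock: ids {5, 6, 7, 10} → ROUND(AVG(plays), 2)=4777.25, MAX(plays)=7858

blues | 7772 | 7881 ; metal | 4866 | 8642 ; pop | 4593.5 | 7124 ; rock | 4777.25 | 7858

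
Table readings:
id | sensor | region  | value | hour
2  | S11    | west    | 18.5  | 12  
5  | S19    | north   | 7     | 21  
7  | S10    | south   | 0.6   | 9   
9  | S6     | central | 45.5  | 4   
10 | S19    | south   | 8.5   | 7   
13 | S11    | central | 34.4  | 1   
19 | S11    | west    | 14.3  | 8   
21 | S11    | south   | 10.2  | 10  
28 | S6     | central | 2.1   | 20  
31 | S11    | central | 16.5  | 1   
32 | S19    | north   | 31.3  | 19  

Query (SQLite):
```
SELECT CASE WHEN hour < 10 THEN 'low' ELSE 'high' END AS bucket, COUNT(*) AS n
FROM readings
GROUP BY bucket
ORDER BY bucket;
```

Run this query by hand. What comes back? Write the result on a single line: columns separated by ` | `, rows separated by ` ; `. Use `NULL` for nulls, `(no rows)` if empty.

high | 5 ; low | 6

Bucket rows by hour < 10 → 'low' else 'high'; count each bucket.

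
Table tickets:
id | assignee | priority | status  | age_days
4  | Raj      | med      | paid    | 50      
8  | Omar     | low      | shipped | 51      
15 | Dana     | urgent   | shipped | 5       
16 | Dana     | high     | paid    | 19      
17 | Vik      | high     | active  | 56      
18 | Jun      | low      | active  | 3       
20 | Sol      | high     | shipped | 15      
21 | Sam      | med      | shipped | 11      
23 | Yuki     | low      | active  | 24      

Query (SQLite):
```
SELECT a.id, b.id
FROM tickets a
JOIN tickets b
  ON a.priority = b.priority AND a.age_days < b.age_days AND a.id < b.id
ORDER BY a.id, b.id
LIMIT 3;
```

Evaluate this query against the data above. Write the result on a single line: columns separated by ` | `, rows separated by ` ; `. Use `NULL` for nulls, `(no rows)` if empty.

Pairs (a,b) with same priority, a.age_days < b.age_days, a.id < b.id.
priority groups: high:{16,17,20} low:{8,18,23} med:{4,21} urgent:{15}
Ordered by (a.id, b.id); first 3.

16 | 17 ; 18 | 23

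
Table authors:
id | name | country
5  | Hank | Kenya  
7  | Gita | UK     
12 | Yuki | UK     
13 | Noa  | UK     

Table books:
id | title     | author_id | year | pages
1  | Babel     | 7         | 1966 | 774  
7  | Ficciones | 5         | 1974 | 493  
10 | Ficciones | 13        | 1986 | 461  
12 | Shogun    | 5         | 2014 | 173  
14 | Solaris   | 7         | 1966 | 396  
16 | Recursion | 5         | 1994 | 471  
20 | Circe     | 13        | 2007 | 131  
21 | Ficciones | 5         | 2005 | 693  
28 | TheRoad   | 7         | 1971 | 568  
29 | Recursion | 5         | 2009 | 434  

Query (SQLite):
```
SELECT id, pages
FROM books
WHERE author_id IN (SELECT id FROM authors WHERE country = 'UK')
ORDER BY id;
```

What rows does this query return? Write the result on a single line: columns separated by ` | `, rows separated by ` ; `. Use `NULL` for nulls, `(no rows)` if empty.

Inner query: authors.id where country = 'UK'.
Outer: keep books rows whose author_id is in that set.
Inner query → {7, 12, 13}

1 | 774 ; 10 | 461 ; 14 | 396 ; 20 | 131 ; 28 | 568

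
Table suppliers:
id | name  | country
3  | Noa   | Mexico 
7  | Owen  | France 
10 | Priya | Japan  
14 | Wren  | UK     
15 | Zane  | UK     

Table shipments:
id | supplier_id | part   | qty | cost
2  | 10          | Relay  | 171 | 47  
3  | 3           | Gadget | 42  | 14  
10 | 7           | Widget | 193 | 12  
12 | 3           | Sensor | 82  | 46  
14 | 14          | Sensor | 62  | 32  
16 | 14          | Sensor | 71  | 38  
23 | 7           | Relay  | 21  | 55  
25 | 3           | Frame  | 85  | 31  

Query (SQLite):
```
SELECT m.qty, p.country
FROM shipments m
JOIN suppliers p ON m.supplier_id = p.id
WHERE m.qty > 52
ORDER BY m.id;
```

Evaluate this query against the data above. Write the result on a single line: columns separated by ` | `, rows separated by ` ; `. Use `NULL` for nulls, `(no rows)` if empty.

171 | Japan ; 193 | France ; 82 | Mexico ; 62 | UK ; 71 | UK ; 85 | Mexico

Each shipments row matches the suppliers row where supplier_id = suppliers.id.
Then keep rows with m.qty > 52.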